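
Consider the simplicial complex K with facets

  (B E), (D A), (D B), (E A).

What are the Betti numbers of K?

b_0 = 1, b_1 = 1.

Order the vertices as A < B < D < E. Listing each simplex with vertices in this order, K has dimension 1 with simplices:

  0-simplices (4): A, B, D, E
  1-simplices (4): AD, AE, BD, BE

so the chain groups are C_0 ≅ Z^4, C_1 ≅ Z^4.

Boundary ∂_1: C_1 → C_0 sends each edge [p,q] (with p < q) to q − p.
As a 4×4 matrix over Z this has rank 3, with invariant factors (1,1,1).

Reading off H_k = ker ∂_k / im ∂_{k+1}:

  H_0: rank C_0 − rank ∂_1 = 4 − 3 = 1, and the invariant factors of ∂_1 are all 1, so H_0 ≅ Z.
  H_1: rank ker ∂_1 − rank ∂_2 = (4 − 3) − 0 = 1, and there is no ∂_2, so H_1 ≅ Z.

Hence the Betti numbers are b_0 = 1, b_1 = 1.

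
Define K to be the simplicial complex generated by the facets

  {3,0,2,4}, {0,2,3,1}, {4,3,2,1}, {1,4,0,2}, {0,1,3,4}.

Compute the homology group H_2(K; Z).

H_2 ≅ 0.

We work with the vertex ordering 0 < 1 < 2 < 3 < 4. The simplices of K, each written with vertices in increasing order, are:

  0-simplices (5): [0], [1], [2], [3], [4]
  1-simplices (10): [0,1], [0,2], [0,3], [0,4], [1,2], [1,3], [1,4], [2,3], [2,4], [3,4]
  2-simplices (10): [0,1,2], [0,1,3], [0,1,4], [0,2,3], [0,2,4], [0,3,4], [1,2,3], [1,2,4], [1,3,4], [2,3,4]
  3-simplices (5): [0,1,2,3], [0,1,2,4], [0,1,3,4], [0,2,3,4], [1,2,3,4]

so the chain groups are C_0 ≅ Z^5, C_1 ≅ Z^10, C_2 ≅ Z^10, C_3 ≅ Z^5.

Boundary ∂_1: C_1 → C_0 is given by ∂[p,q] = [q] − [p]. For instance
  ∂[0,2] = [2] − [0].
The resulting 5×10 matrix has rank 4, and its Smith normal form has invariant factors (1,1,1,1).

∂_2: C_2 → C_1 sends each 2-simplex [p,q,r] to [q,r] − [p,r] + [p,q]. For instance
  ∂[0,1,3] = [1,3] − [0,3] + [0,1],
  ∂[0,2,4] = [2,4] − [0,4] + [0,2].
The resulting 10×10 matrix has rank 6, and its Smith normal form has invariant factors (1,1,1,1,1,1).

Boundary ∂_3: C_3 → C_2 sends each 3-simplex σ to the alternating sum Σ_i (−1)^i (σ with its i-th vertex removed). For instance
  ∂[0,1,2,4] = [1,2,4] − [0,2,4] + [0,1,4] − [0,1,2],
  ∂[1,2,3,4] = [2,3,4] − [1,3,4] + [1,2,4] − [1,2,3].
This gives a 10×5 integer matrix of rank 4; reducing to Smith normal form yields diagonal entries (1,1,1,1).

Now H_k = ker ∂_k / im ∂_{k+1}, so:

  H_2: rank ker ∂_2 − rank ∂_3 = (10 − 6) − 4 = 0, and the invariant factors of ∂_3 are all 1, so H_2 = 0.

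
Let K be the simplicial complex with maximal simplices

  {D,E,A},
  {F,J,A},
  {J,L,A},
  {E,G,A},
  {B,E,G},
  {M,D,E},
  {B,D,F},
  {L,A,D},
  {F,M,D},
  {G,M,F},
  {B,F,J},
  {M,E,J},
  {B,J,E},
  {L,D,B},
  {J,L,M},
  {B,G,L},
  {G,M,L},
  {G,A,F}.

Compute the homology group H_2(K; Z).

H_2 ≅ Z.

Fix the vertex order A < B < D < E < F < G < J < L < M and write every simplex with vertices in increasing order. Then dim K = 2 and the simplices of K are:

  0-simplices (9): A, B, D, E, F, G, J, L, M
  1-simplices (27): AD, AE, AF, AG, AJ, AL, BD, BE, BF, BG, BJ, BL, DE, DF, DL, DM, EG, EJ, EM, FG, FJ, FM, GL, GM, JL, JM, LM
  2-simplices (18): ADE, ADL, AEG, AFG, AFJ, AJL, BDF, BDL, BEG, BEJ, BFJ, BGL, DEM, DFM, EJM, FGM, GLM, JLM

giving chain groups C_0 ≅ Z^9, C_1 ≅ Z^27, C_2 ≅ Z^18.

∂_1: C_1 → C_0 sends each edge [p,q] (with p < q) to q − p. For instance
  ∂BL = L − B.
This gives a 9×27 integer matrix of rank 8; reducing to Smith normal form yields diagonal entries (1,1,1,1,1,1,1,1).

Boundary ∂_2: C_2 → C_1 sends each 2-simplex [p,q,r] to [q,r] − [p,r] + [p,q]. For instance
  ∂BGL = GL − BL + BG,
  ∂AEG = EG − AG + AE.
The 27×18 boundary matrix has rank 17 and Smith normal form diag(1,1,1,1,1,1,1,1,1,1,1,1,1,1,1,1,1).

Computing H_k = (kernel of ∂_k) / (image of ∂_{k+1}):

  H_2: rank ker ∂_2 − rank ∂_3 = (18 − 17) − 0 = 1, and there is no ∂_3, so H_2 ≅ Z.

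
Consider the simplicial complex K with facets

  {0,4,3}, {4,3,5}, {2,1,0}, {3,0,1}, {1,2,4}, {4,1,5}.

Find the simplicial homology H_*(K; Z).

We work with the vertex ordering 0 < 1 < 2 < 3 < 4 < 5. The simplices of K, each written with vertices in increasing order, are:

  0-simplices (6): [0], [1], [2], [3], [4], [5]
  1-simplices (12): [0,1], [0,2], [0,3], [0,4], [1,2], [1,3], [1,4], [1,5], [2,4], [3,4], [3,5], [4,5]
  2-simplices (6): [0,1,2], [0,1,3], [0,3,4], [1,2,4], [1,4,5], [3,4,5]

Hence C_0 ≅ Z^6, C_1 ≅ Z^12, C_2 ≅ Z^6.

The boundary map ∂_1: C_1 → C_0 sends each edge [p,q] (with p < q) to q − p. For instance
  ∂[1,5] = [5] − [1].
The 6×12 boundary matrix has rank 5 and Smith normal form diag(1,1,1,1,1).

The boundary map ∂_2: C_2 → C_1 maps a triangle to the signed sum of its edges. For instance
  ∂[0,1,3] = [1,3] − [0,3] + [0,1],
  ∂[0,3,4] = [3,4] − [0,4] + [0,3].
The resulting 12×6 matrix has rank 6, and its Smith normal form has invariant factors (1,1,1,1,1,1).

From H_k ≅ ker(∂_k) / im(∂_{k+1}) we obtain:

  H_0: rank C_0 − rank ∂_1 = 6 − 5 = 1, and the invariant factors of ∂_1 are all 1, so H_0 = Z.
  H_1: rank ker ∂_1 − rank ∂_2 = (12 − 5) − 6 = 1, and the invariant factors of ∂_2 are all 1, so H_1 = Z.
  H_2: rank ker ∂_2 − rank ∂_3 = (6 − 6) − 0 = 0, and there is no ∂_3, so H_2 = 0.

(K is a triangulation of the cylinder S^1 x I.)

H_0 ≅ Z,  H_1 ≅ Z,  H_2 = 0.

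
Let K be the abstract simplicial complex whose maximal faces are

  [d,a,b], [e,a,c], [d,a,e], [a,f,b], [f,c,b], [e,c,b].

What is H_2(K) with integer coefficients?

H_2 ≅ 0.

Fix the vertex order a < b < c < d < e < f and write every simplex with vertices in increasing order. Then dim K = 2 and the simplices of K are:

  0-simplices (6): a, b, c, d, e, f
  1-simplices (12): ab, ac, ad, ae, af, bc, bd, be, bf, ce, cf, de
  2-simplices (6): abd, abf, ace, ade, bce, bcf

so the chain groups are C_0 ≅ Z^6, C_1 ≅ Z^12, C_2 ≅ Z^6.

∂_1: C_1 → C_0 sends each edge [p,q] (with p < q) to q − p. For instance
  ∂ac = c − a.
This gives a 6×12 integer matrix of rank 5; reducing to Smith normal form yields diagonal entries (1,1,1,1,1).

Boundary ∂_2: C_2 → C_1 sends each 2-simplex [p,q,r] to [q,r] − [p,r] + [p,q]. For instance
  ∂abd = bd − ad + ab,
  ∂ace = ce − ae + ac.
As a 12×6 matrix over Z this has rank 6, with invariant factors (1,1,1,1,1,1).

From H_k ≅ ker(∂_k) / im(∂_{k+1}) we obtain:

  H_2: rank ker ∂_2 − rank ∂_3 = (6 − 6) − 0 = 0, and there is no ∂_3, so H_2 ≅ 0.

(K is a triangulation of the cylinder S^1 x I.)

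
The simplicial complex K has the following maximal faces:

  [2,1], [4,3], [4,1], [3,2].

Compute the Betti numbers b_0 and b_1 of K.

K has 4 vertices, 4 edges.
rank ∂_0 = 0, rank ∂_1 = 3 ⇒ b_0 = 4 − 0 − 3 = 1; all invariant factors of ∂_1 are 1 so no torsion. So H_0 ≅ Z.
rank ∂_1 = 3, rank ∂_2 = 0 ⇒ b_1 = 4 − 3 − 0 = 1. So H_1 ≅ Z.

b_0 = 1, b_1 = 1.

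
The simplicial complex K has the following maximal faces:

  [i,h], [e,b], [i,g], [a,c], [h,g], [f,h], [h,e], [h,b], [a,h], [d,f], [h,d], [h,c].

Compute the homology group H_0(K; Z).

We work with the vertex ordering a < b < c < d < e < f < g < h < i. The simplices of K, each written with vertices in increasing order, are:

  0-simplices (9): a, b, c, d, e, f, g, h, i
  1-simplices (12): ac, ah, be, bh, ch, df, dh, eh, fh, gh, gi, hi

so the chain groups are C_0 ≅ Z^9, C_1 ≅ Z^12.

Boundary ∂_1: C_1 → C_0 maps an edge to its endpoints' difference, ∂[p,q] = q − p. For instance
  ∂ah = h − a.
As a 9×12 matrix over Z this has rank 8, with invariant factors (1,1,1,1,1,1,1,1).

Computing H_k = (kernel of ∂_k) / (image of ∂_{k+1}):

  H_0: rank C_0 − rank ∂_1 = 9 − 8 = 1, and the invariant factors of ∂_1 are all 1, so H_0 = Z.

H_0 ≅ Z.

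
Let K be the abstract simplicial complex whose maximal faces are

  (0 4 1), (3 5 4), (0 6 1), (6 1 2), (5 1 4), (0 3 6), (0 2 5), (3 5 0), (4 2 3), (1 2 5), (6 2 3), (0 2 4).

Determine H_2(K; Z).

Order the vertices as 0 < 1 < 2 < 3 < 4 < 5 < 6. Listing each simplex with vertices in this order, K has dimension 2 with simplices:

  0-simplices (7): [0], [1], [2], [3], [4], [5], [6]
  1-simplices (18): [0,1], [0,2], [0,3], [0,4], [0,5], [0,6], [1,2], [1,4], [1,5], [1,6], [2,3], [2,4], [2,5], [2,6], [3,4], [3,5], [3,6], [4,5]
  2-simplices (12): [0,1,4], [0,1,6], [0,2,4], [0,2,5], [0,3,5], [0,3,6], [1,2,5], [1,2,6], [1,4,5], [2,3,4], [2,3,6], [3,4,5]

Hence C_0 ≅ Z^7, C_1 ≅ Z^18, C_2 ≅ Z^12.

∂_1: C_1 → C_0 is given by ∂[p,q] = [q] − [p]. For instance
  ∂[0,6] = [6] − [0].
This gives a 7×18 integer matrix of rank 6; reducing to Smith normal form yields diagonal entries (1,1,1,1,1,1).

∂_2: C_2 → C_1 maps a triangle to the signed sum of its edges. For instance
  ∂[3,4,5] = [4,5] − [3,5] + [3,4],
  ∂[0,2,5] = [2,5] − [0,5] + [0,2].
This gives a 18×12 integer matrix of rank 12; reducing to Smith normal form yields diagonal entries (1,1,1,1,1,1,1,1,1,1,1,2).

Computing H_k = (kernel of ∂_k) / (image of ∂_{k+1}):

  H_2: rank ker ∂_2 − rank ∂_3 = (12 − 12) − 0 = 0, and there is no ∂_3, so H_2 = 0.

(K is a triangulation of the real projective plane RP^2.)

H_2 = 0.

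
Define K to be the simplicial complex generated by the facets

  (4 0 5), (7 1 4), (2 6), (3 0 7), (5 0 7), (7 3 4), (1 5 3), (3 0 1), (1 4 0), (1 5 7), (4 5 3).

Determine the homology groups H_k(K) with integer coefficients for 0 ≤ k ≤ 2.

Order the vertices as 0 < 1 < 2 < 3 < 4 < 5 < 6 < 7. Listing each simplex with vertices in this order, K has dimension 2 with simplices:

  0-simplices (8): [0], [1], [2], [3], [4], [5], [6], [7]
  1-simplices (16): [0,1], [0,3], [0,4], [0,5], [0,7], [1,3], [1,4], [1,5], [1,7], [2,6], [3,4], [3,5], [3,7], [4,5], [4,7], [5,7]
  2-simplices (10): [0,1,3], [0,1,4], [0,3,7], [0,4,5], [0,5,7], [1,3,5], [1,4,7], [1,5,7], [3,4,5], [3,4,7]

so the chain groups are C_0 ≅ Z^8, C_1 ≅ Z^16, C_2 ≅ Z^10.

Boundary ∂_1: C_1 → C_0 is given by ∂[p,q] = [q] − [p].
The resulting 8×16 matrix has rank 6, and its Smith normal form has invariant factors (1,1,1,1,1,1).

Boundary ∂_2: C_2 → C_1 maps a triangle to the signed sum of its edges. For instance
  ∂[0,1,4] = [1,4] − [0,4] + [0,1],
  ∂[0,3,7] = [3,7] − [0,7] + [0,3].
As a 16×10 matrix over Z this has rank 10, with invariant factors (1,1,1,1,1,1,1,1,1,2).

Reading off H_k = ker ∂_k / im ∂_{k+1}:

  H_0: rank C_0 − rank ∂_1 = 8 − 6 = 2, and the invariant factors of ∂_1 are all 1, so H_0 = Z^2.
  H_1: rank ker ∂_1 − rank ∂_2 = (16 − 6) − 10 = 0, and ∂_2 has invariant factor 2 > 1, so H_1 = Z/2.
  H_2: rank ker ∂_2 − rank ∂_3 = (10 − 10) − 0 = 0, and there is no ∂_3, so H_2 = 0.

H_0 = Z^2,  H_1 = Z/2,  H_2 = 0.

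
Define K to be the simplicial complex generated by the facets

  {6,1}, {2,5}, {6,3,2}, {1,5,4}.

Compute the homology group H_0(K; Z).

We work with the vertex ordering 1 < 2 < 3 < 4 < 5 < 6. The simplices of K, each written with vertices in increasing order, are:

  0-simplices (6): [1], [2], [3], [4], [5], [6]
  1-simplices (8): [1,4], [1,5], [1,6], [2,3], [2,5], [2,6], [3,6], [4,5]
  2-simplices (2): [1,4,5], [2,3,6]

so the chain groups are C_0 ≅ Z^6, C_1 ≅ Z^8, C_2 ≅ Z^2.

∂_1: C_1 → C_0 maps an edge to its endpoints' difference, ∂[p,q] = q − p. For instance
  ∂[2,3] = [3] − [2].
This gives a 6×8 integer matrix of rank 5; reducing to Smith normal form yields diagonal entries (1,1,1,1,1).

The boundary map ∂_2: C_2 → C_1 maps a triangle to the signed sum of its edges. For instance
  ∂[2,3,6] = [3,6] − [2,6] + [2,3],
  ∂[1,4,5] = [4,5] − [1,5] + [1,4].
The resulting 8×2 matrix has rank 2, and its Smith normal form has invariant factors (1,1).

From H_k ≅ ker(∂_k) / im(∂_{k+1}) we obtain:

  H_0: rank C_0 − rank ∂_1 = 6 − 5 = 1, and the invariant factors of ∂_1 are all 1, so H_0 ≅ Z.

H_0 ≅ Z.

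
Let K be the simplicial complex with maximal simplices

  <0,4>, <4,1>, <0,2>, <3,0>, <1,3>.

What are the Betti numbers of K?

b_0 = 1, b_1 = 1.

We work with the vertex ordering 0 < 1 < 2 < 3 < 4. The simplices of K, each written with vertices in increasing order, are:

  0-simplices (5): [0], [1], [2], [3], [4]
  1-simplices (5): [0,2], [0,3], [0,4], [1,3], [1,4]

giving chain groups C_0 ≅ Z^5, C_1 ≅ Z^5.

The boundary map ∂_1: C_1 → C_0 is given by ∂[p,q] = [q] − [p].
The resulting 5×5 matrix has rank 4, and its Smith normal form has invariant factors (1,1,1,1).

From H_k ≅ ker(∂_k) / im(∂_{k+1}) we obtain:

  H_0: rank C_0 − rank ∂_1 = 5 − 4 = 1, and the invariant factors of ∂_1 are all 1, so H_0 ≅ Z.
  H_1: rank ker ∂_1 − rank ∂_2 = (5 − 4) − 0 = 1, and there is no ∂_2, so H_1 ≅ Z.

Hence the Betti numbers are b_0 = 1, b_1 = 1.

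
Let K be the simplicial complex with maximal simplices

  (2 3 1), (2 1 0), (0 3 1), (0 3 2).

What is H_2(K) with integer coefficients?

H_2 ≅ Z.

Fix the vertex order 0 < 1 < 2 < 3 and write every simplex with vertices in increasing order. Then dim K = 2 and the simplices of K are:

  0-simplices (4): [0], [1], [2], [3]
  1-simplices (6): [0,1], [0,2], [0,3], [1,2], [1,3], [2,3]
  2-simplices (4): [0,1,2], [0,1,3], [0,2,3], [1,2,3]

so the chain groups are C_0 ≅ Z^4, C_1 ≅ Z^6, C_2 ≅ Z^4.

Boundary ∂_1: C_1 → C_0 maps an edge to its endpoints' difference, ∂[p,q] = q − p.
The resulting 4×6 matrix has rank 3, and its Smith normal form has invariant factors (1,1,1).

Boundary ∂_2: C_2 → C_1 maps a triangle to the signed sum of its edges. For instance
  ∂[0,1,3] = [1,3] − [0,3] + [0,1],
  ∂[0,2,3] = [2,3] − [0,3] + [0,2].
The 6×4 boundary matrix has rank 3 and Smith normal form diag(1,1,1).

Reading off H_k = ker ∂_k / im ∂_{k+1}:

  H_2: rank ker ∂_2 − rank ∂_3 = (4 − 3) − 0 = 1, and there is no ∂_3, so H_2 = Z.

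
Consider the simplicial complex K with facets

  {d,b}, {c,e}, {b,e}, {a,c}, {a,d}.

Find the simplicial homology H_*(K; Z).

Fix the vertex order a < b < c < d < e and write every simplex with vertices in increasing order. Then dim K = 1 and the simplices of K are:

  0-simplices (5): a, b, c, d, e
  1-simplices (5): ac, ad, bd, be, ce

so the chain groups are C_0 ≅ Z^5, C_1 ≅ Z^5.

The boundary map ∂_1: C_1 → C_0 sends each edge [p,q] (with p < q) to q − p.
The 5×5 boundary matrix has rank 4 and Smith normal form diag(1,1,1,1).

Computing H_k = (kernel of ∂_k) / (image of ∂_{k+1}):

  H_0: rank C_0 − rank ∂_1 = 5 − 4 = 1, and the invariant factors of ∂_1 are all 1, so H_0 = Z.
  H_1: rank ker ∂_1 − rank ∂_2 = (5 − 4) − 0 = 1, and there is no ∂_2, so H_1 = Z.

H_0 = Z,  H_1 = Z.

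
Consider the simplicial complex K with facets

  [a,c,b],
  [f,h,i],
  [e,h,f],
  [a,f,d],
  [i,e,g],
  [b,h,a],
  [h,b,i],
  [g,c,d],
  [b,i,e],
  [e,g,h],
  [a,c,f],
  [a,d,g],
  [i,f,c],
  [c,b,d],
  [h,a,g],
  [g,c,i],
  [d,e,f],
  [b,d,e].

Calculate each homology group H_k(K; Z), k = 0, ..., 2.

H_0 ≅ Z,  H_1 ≅ Z ⊕ Z_2,  H_2 = 0.

Take the total order a < b < c < d < e < f < g < h < i on the vertex set. Then K (dimension 2) consists of the simplices:

  0-simplices (9): a, b, c, d, e, f, g, h, i
  1-simplices (27): ab, ac, ad, af, ag, ah, bc, bd, be, bh, bi, cd, cf, cg, ci, de, df, dg, ef, eg, eh, ei, fh, fi, gh, gi, hi
  2-simplices (18): abc, abh, acf, adf, adg, agh, bcd, bde, bei, bhi, cdg, cfi, cgi, def, efh, egh, egi, fhi

Hence C_0 ≅ Z^9, C_1 ≅ Z^27, C_2 ≅ Z^18.

∂_1: C_1 → C_0 sends each edge [p,q] (with p < q) to q − p. For instance
  ∂ah = h − a.
The 9×27 boundary matrix has rank 8 and Smith normal form diag(1,1,1,1,1,1,1,1).

∂_2: C_2 → C_1 acts by ∂[p,q,r] = [q,r] − [p,r] + [p,q]. For instance
  ∂fhi = hi − fi + fh,
  ∂bde = de − be + bd.
This gives a 27×18 integer matrix of rank 18; reducing to Smith normal form yields diagonal entries (1,1,1,1,1,1,1,1,1,1,1,1,1,1,1,1,1,2).

From H_k ≅ ker(∂_k) / im(∂_{k+1}) we obtain:

  H_0: rank C_0 − rank ∂_1 = 9 − 8 = 1, and the invariant factors of ∂_1 are all 1, so H_0 = Z.
  H_1: rank ker ∂_1 − rank ∂_2 = (27 − 8) − 18 = 1, and ∂_2 has invariant factor 2 > 1, so H_1 = Z ⊕ Z_2.
  H_2: rank ker ∂_2 − rank ∂_3 = (18 − 18) − 0 = 0, and there is no ∂_3, so H_2 = 0.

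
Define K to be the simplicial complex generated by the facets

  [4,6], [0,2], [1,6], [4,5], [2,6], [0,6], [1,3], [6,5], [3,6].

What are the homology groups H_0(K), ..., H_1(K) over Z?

H_0 = Z,  H_1 = Z^3.

We work with the vertex ordering 0 < 1 < 2 < 3 < 4 < 5 < 6. The simplices of K, each written with vertices in increasing order, are:

  0-simplices (7): [0], [1], [2], [3], [4], [5], [6]
  1-simplices (9): [0,2], [0,6], [1,3], [1,6], [2,6], [3,6], [4,5], [4,6], [5,6]

giving chain groups C_0 ≅ Z^7, C_1 ≅ Z^9.

∂_1: C_1 → C_0 maps an edge to its endpoints' difference, ∂[p,q] = q − p.
The resulting 7×9 matrix has rank 6, and its Smith normal form has invariant factors (1,1,1,1,1,1).

From H_k ≅ ker(∂_k) / im(∂_{k+1}) we obtain:

  H_0: rank C_0 − rank ∂_1 = 7 − 6 = 1, and the invariant factors of ∂_1 are all 1, so H_0 = Z.
  H_1: rank ker ∂_1 − rank ∂_2 = (9 − 6) − 0 = 3, and there is no ∂_2, so H_1 = Z^3.

(K is a triangulation of a wedge of 3 circles.)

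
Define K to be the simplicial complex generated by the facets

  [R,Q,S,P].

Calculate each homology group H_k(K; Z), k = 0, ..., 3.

Take the total order P < Q < R < S on the vertex set. Then K (dimension 3) consists of the simplices:

  0-simplices (4): P, Q, R, S
  1-simplices (6): PQ, PR, PS, QR, QS, RS
  2-simplices (4): PQR, PQS, PRS, QRS
  3-simplices (1): PQRS

so the chain groups are C_0 ≅ Z^4, C_1 ≅ Z^6, C_2 ≅ Z^4, C_3 ≅ Z^1.

Boundary ∂_1: C_1 → C_0 is given by ∂[p,q] = [q] − [p]. For instance
  ∂QR = R − Q.
This gives a 4×6 integer matrix of rank 3; reducing to Smith normal form yields diagonal entries (1,1,1).

Boundary ∂_2: C_2 → C_1 sends each 2-simplex [p,q,r] to [q,r] − [p,r] + [p,q]. For instance
  ∂QRS = RS − QS + QR,
  ∂PQR = QR − PR + PQ.
As a 6×4 matrix over Z this has rank 3, with invariant factors (1,1,1).

∂_3: C_3 → C_2 sends each 3-simplex σ to the alternating sum Σ_i (−1)^i (σ with its i-th vertex removed). For instance
  ∂PQRS = QRS − PRS + PQS − PQR.
As a 4×1 matrix over Z this has rank 1, with invariant factors (1).

From H_k ≅ ker(∂_k) / im(∂_{k+1}) we obtain:

  H_0: rank C_0 − rank ∂_1 = 4 − 3 = 1, and the invariant factors of ∂_1 are all 1, so H_0 ≅ Z.
  H_1: rank ker ∂_1 − rank ∂_2 = (6 − 3) − 3 = 0, and the invariant factors of ∂_2 are all 1, so H_1 ≅ 0.
  H_2: rank ker ∂_2 − rank ∂_3 = (4 − 3) − 1 = 0, and the invariant factors of ∂_3 are all 1, so H_2 ≅ 0.
  H_3: rank ker ∂_3 − rank ∂_4 = (1 − 1) − 0 = 0, and there is no ∂_4, so H_3 ≅ 0.

As a check, the Euler characteristic is 4 − 6 + 4 − 1 = 1, which agrees with 1 − 0 + 0 − 0 = 1.

H_0 = Z,  H_1 = 0,  H_2 = 0,  H_3 = 0.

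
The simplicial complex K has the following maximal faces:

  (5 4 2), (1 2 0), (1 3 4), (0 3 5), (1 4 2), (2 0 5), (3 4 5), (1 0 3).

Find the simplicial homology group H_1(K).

Fix the vertex order 0 < 1 < 2 < 3 < 4 < 5 and write every simplex with vertices in increasing order. Then dim K = 2 and the simplices of K are:

  0-simplices (6): [0], [1], [2], [3], [4], [5]
  1-simplices (12): [0,1], [0,2], [0,3], [0,5], [1,2], [1,3], [1,4], [2,4], [2,5], [3,4], [3,5], [4,5]
  2-simplices (8): [0,1,2], [0,1,3], [0,2,5], [0,3,5], [1,2,4], [1,3,4], [2,4,5], [3,4,5]

so the chain groups are C_0 ≅ Z^6, C_1 ≅ Z^12, C_2 ≅ Z^8.

The boundary map ∂_1: C_1 → C_0 sends each edge [p,q] (with p < q) to q − p.
The resulting 6×12 matrix has rank 5, and its Smith normal form has invariant factors (1,1,1,1,1).

∂_2: C_2 → C_1 maps a triangle to the signed sum of its edges. For instance
  ∂[0,2,5] = [2,5] − [0,5] + [0,2],
  ∂[3,4,5] = [4,5] − [3,5] + [3,4].
As a 12×8 matrix over Z this has rank 7, with invariant factors (1,1,1,1,1,1,1).

Now H_k = ker ∂_k / im ∂_{k+1}, so:

  H_1: rank ker ∂_1 − rank ∂_2 = (12 − 5) − 7 = 0, and the invariant factors of ∂_2 are all 1, so H_1 ≅ 0.

H_1 ≅ 0.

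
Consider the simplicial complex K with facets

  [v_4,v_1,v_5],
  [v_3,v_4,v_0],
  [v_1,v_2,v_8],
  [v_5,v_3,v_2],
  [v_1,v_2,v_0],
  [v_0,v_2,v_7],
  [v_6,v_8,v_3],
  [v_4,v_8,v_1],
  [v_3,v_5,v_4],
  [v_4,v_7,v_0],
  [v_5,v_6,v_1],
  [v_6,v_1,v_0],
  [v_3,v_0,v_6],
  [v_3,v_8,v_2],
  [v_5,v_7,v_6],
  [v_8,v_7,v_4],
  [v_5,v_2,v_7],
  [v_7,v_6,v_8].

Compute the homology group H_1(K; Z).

Fix the vertex order v_0 < v_1 < v_2 < v_3 < v_4 < v_5 < v_6 < v_7 < v_8 and write every simplex with vertices in increasing order. Then dim K = 2 and the simplices of K are:

  0-simplices (9): [v_0], [v_1], [v_2], [v_3], [v_4], [v_5], [v_6], [v_7], [v_8]
  1-simplices (27): (27 of them)
  2-simplices (18): (18 of them)

giving chain groups C_0 ≅ Z^9, C_1 ≅ Z^27, C_2 ≅ Z^18.

The boundary map ∂_1: C_1 → C_0 sends each edge [p,q] (with p < q) to q − p.
The 9×27 boundary matrix has rank 8 and Smith normal form diag(1,1,1,1,1,1,1,1).

Boundary ∂_2: C_2 → C_1 maps a triangle to the signed sum of its edges. For instance
  ∂[v_1,v_4,v_8] = [v_4,v_8] − [v_1,v_8] + [v_1,v_4],
  ∂[v_1,v_5,v_6] = [v_5,v_6] − [v_1,v_6] + [v_1,v_5].
The 27×18 boundary matrix has rank 17 and Smith normal form diag(1,1,1,1,1,1,1,1,1,1,1,1,1,1,1,1,1).

Now H_k = ker ∂_k / im ∂_{k+1}, so:

  H_1: rank ker ∂_1 − rank ∂_2 = (27 − 8) − 17 = 2, and the invariant factors of ∂_2 are all 1, so H_1 ≅ Z^2.

H_1 = Z^2.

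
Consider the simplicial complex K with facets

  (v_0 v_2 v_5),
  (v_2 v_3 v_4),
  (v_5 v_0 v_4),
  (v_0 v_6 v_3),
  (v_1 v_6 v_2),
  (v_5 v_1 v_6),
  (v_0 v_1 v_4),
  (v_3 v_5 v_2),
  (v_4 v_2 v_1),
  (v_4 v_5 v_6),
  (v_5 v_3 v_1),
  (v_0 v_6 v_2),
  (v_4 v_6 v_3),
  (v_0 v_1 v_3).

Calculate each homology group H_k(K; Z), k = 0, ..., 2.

Fix the vertex order v_0 < v_1 < v_2 < v_3 < v_4 < v_5 < v_6 and write every simplex with vertices in increasing order. Then dim K = 2 and the simplices of K are:

  0-simplices (7): [v_0], [v_1], [v_2], [v_3], [v_4], [v_5], [v_6]
  1-simplices (21): (21 of them)
  2-simplices (14): (14 of them)

so the chain groups are C_0 ≅ Z^7, C_1 ≅ Z^21, C_2 ≅ Z^14.

∂_1: C_1 → C_0 maps an edge to its endpoints' difference, ∂[p,q] = q − p.
The resulting 7×21 matrix has rank 6, and its Smith normal form has invariant factors (1,1,1,1,1,1).

Boundary ∂_2: C_2 → C_1 maps a triangle to the signed sum of its edges. For instance
  ∂[v_2,v_3,v_4] = [v_3,v_4] − [v_2,v_4] + [v_2,v_3],
  ∂[v_0,v_1,v_4] = [v_1,v_4] − [v_0,v_4] + [v_0,v_1].
The 21×14 boundary matrix has rank 13 and Smith normal form diag(1,1,1,1,1,1,1,1,1,1,1,1,1).

From H_k ≅ ker(∂_k) / im(∂_{k+1}) we obtain:

  H_0: rank C_0 − rank ∂_1 = 7 − 6 = 1, and the invariant factors of ∂_1 are all 1, so H_0 = Z.
  H_1: rank ker ∂_1 − rank ∂_2 = (21 − 6) − 13 = 2, and the invariant factors of ∂_2 are all 1, so H_1 = Z^2.
  H_2: rank ker ∂_2 − rank ∂_3 = (14 − 13) − 0 = 1, and there is no ∂_3, so H_2 = Z.

As a check, the Euler characteristic is 7 − 21 + 14 = 0, which agrees with 1 − 2 + 1 = 0.

H_0 ≅ Z,  H_1 ≅ Z^2,  H_2 ≅ Z.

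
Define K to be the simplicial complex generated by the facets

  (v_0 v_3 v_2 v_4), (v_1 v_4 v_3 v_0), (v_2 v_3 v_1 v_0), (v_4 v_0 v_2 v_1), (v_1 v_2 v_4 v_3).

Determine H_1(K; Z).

We work with the vertex ordering v_0 < v_1 < v_2 < v_3 < v_4. The simplices of K, each written with vertices in increasing order, are:

  0-simplices (5): [v_0], [v_1], [v_2], [v_3], [v_4]
  1-simplices (10): [v_0,v_1], [v_0,v_2], [v_0,v_3], [v_0,v_4], [v_1,v_2], [v_1,v_3], [v_1,v_4], [v_2,v_3], [v_2,v_4], [v_3,v_4]
  2-simplices (10): [v_0,v_1,v_2], [v_0,v_1,v_3], [v_0,v_1,v_4], [v_0,v_2,v_3], [v_0,v_2,v_4], [v_0,v_3,v_4], [v_1,v_2,v_3], [v_1,v_2,v_4], [v_1,v_3,v_4], [v_2,v_3,v_4]
  3-simplices (5): [v_0,v_1,v_2,v_3], [v_0,v_1,v_2,v_4], [v_0,v_1,v_3,v_4], [v_0,v_2,v_3,v_4], [v_1,v_2,v_3,v_4]

giving chain groups C_0 ≅ Z^5, C_1 ≅ Z^10, C_2 ≅ Z^10, C_3 ≅ Z^5.

The boundary map ∂_1: C_1 → C_0 sends each edge [p,q] (with p < q) to q − p. For instance
  ∂[v_0,v_1] = [v_1] − [v_0].
As a 5×10 matrix over Z this has rank 4, with invariant factors (1,1,1,1).

∂_2: C_2 → C_1 acts by ∂[p,q,r] = [q,r] − [p,r] + [p,q]. For instance
  ∂[v_1,v_3,v_4] = [v_3,v_4] − [v_1,v_4] + [v_1,v_3],
  ∂[v_0,v_1,v_4] = [v_1,v_4] − [v_0,v_4] + [v_0,v_1].
The resulting 10×10 matrix has rank 6, and its Smith normal form has invariant factors (1,1,1,1,1,1).

The boundary map ∂_3: C_3 → C_2 sends each 3-simplex σ to the alternating sum Σ_i (−1)^i (σ with its i-th vertex removed). For instance
  ∂[v_1,v_2,v_3,v_4] = [v_2,v_3,v_4] − [v_1,v_3,v_4] + [v_1,v_2,v_4] − [v_1,v_2,v_3],
  ∂[v_0,v_2,v_3,v_4] = [v_2,v_3,v_4] − [v_0,v_3,v_4] + [v_0,v_2,v_4] − [v_0,v_2,v_3].
As a 10×5 matrix over Z this has rank 4, with invariant factors (1,1,1,1).

Computing H_k = (kernel of ∂_k) / (image of ∂_{k+1}):

  H_1: rank ker ∂_1 − rank ∂_2 = (10 − 4) − 6 = 0, and the invariant factors of ∂_2 are all 1, so H_1 = 0.

H_1 = 0.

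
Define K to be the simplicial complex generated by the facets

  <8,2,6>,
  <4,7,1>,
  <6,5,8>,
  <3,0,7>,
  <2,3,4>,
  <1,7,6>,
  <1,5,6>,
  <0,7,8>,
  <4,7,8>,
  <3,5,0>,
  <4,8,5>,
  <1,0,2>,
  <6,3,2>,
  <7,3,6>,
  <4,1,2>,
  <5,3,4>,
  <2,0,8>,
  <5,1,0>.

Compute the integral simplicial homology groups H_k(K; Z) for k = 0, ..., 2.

We work with the vertex ordering 0 < 1 < 2 < 3 < 4 < 5 < 6 < 7 < 8. The simplices of K, each written with vertices in increasing order, are:

  0-simplices (9): [0], [1], [2], [3], [4], [5], [6], [7], [8]
  1-simplices (27): (27 of them)
  2-simplices (18): [0,1,2], [0,1,5], [0,2,8], [0,3,5], [0,3,7], [0,7,8], [1,2,4], [1,4,7], [1,5,6], [1,6,7], [2,3,4], [2,3,6], [2,6,8], [3,4,5], [3,6,7], [4,5,8], [4,7,8], [5,6,8]

Hence C_0 ≅ Z^9, C_1 ≅ Z^27, C_2 ≅ Z^18.

The boundary map ∂_1: C_1 → C_0 sends each edge [p,q] (with p < q) to q − p. For instance
  ∂[0,7] = [7] − [0].
The 9×27 boundary matrix has rank 8 and Smith normal form diag(1,1,1,1,1,1,1,1).

The boundary map ∂_2: C_2 → C_1 sends each 2-simplex [p,q,r] to [q,r] − [p,r] + [p,q]. For instance
  ∂[0,1,5] = [1,5] − [0,5] + [0,1],
  ∂[0,2,8] = [2,8] − [0,8] + [0,2].
The 27×18 boundary matrix has rank 17 and Smith normal form diag(1,1,1,1,1,1,1,1,1,1,1,1,1,1,1,1,1).

Now H_k = ker ∂_k / im ∂_{k+1}, so:

  H_0: rank C_0 − rank ∂_1 = 9 − 8 = 1, and the invariant factors of ∂_1 are all 1, so H_0 ≅ Z.
  H_1: rank ker ∂_1 − rank ∂_2 = (27 − 8) − 17 = 2, and the invariant factors of ∂_2 are all 1, so H_1 ≅ Z^2.
  H_2: rank ker ∂_2 − rank ∂_3 = (18 − 17) − 0 = 1, and there is no ∂_3, so H_2 ≅ Z.

(K is a triangulation of the torus T^2.)

H_0 = Z,  H_1 = Z^2,  H_2 = Z.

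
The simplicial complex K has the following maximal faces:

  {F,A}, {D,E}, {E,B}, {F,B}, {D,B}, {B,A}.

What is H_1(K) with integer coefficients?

H_1 ≅ Z^2.

Take the total order A < B < D < E < F on the vertex set. Then K (dimension 1) consists of the simplices:

  0-simplices (5): A, B, D, E, F
  1-simplices (6): AB, AF, BD, BE, BF, DE

giving chain groups C_0 ≅ Z^5, C_1 ≅ Z^6.

The boundary map ∂_1: C_1 → C_0 maps an edge to its endpoints' difference, ∂[p,q] = q − p. For instance
  ∂BD = D − B.
As a 5×6 matrix over Z this has rank 4, with invariant factors (1,1,1,1).

Computing H_k = (kernel of ∂_k) / (image of ∂_{k+1}):

  H_1: rank ker ∂_1 − rank ∂_2 = (6 − 4) − 0 = 2, and there is no ∂_2, so H_1 = Z^2.

(K is a triangulation of a wedge of 2 circles.)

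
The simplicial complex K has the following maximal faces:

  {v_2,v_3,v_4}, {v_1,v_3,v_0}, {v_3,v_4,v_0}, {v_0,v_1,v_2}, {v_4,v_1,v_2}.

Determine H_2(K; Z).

We work with the vertex ordering v_0 < v_1 < v_2 < v_3 < v_4. The simplices of K, each written with vertices in increasing order, are:

  0-simplices (5): [v_0], [v_1], [v_2], [v_3], [v_4]
  1-simplices (10): [v_0,v_1], [v_0,v_2], [v_0,v_3], [v_0,v_4], [v_1,v_2], [v_1,v_3], [v_1,v_4], [v_2,v_3], [v_2,v_4], [v_3,v_4]
  2-simplices (5): [v_0,v_1,v_2], [v_0,v_1,v_3], [v_0,v_3,v_4], [v_1,v_2,v_4], [v_2,v_3,v_4]

giving chain groups C_0 ≅ Z^5, C_1 ≅ Z^10, C_2 ≅ Z^5.

∂_1: C_1 → C_0 maps an edge to its endpoints' difference, ∂[p,q] = q − p.
The 5×10 boundary matrix has rank 4 and Smith normal form diag(1,1,1,1).

The boundary map ∂_2: C_2 → C_1 sends each 2-simplex [p,q,r] to [q,r] − [p,r] + [p,q]. For instance
  ∂[v_0,v_1,v_2] = [v_1,v_2] − [v_0,v_2] + [v_0,v_1],
  ∂[v_0,v_1,v_3] = [v_1,v_3] − [v_0,v_3] + [v_0,v_1].
The 10×5 boundary matrix has rank 5 and Smith normal form diag(1,1,1,1,1).

Reading off H_k = ker ∂_k / im ∂_{k+1}:

  H_2: rank ker ∂_2 − rank ∂_3 = (5 − 5) − 0 = 0, and there is no ∂_3, so H_2 = 0.

H_2 = 0.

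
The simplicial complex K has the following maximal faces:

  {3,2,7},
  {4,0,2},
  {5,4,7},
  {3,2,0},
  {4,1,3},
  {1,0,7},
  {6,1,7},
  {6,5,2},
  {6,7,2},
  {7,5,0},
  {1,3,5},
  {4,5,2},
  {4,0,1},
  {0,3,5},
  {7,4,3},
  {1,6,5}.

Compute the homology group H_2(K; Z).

K has 8 vertices, 24 edges, 16 triangles.
rank ∂_2 = 15, rank ∂_3 = 0 ⇒ b_2 = 16 − 15 − 0 = 1. So H_2 = Z.

H_2 = Z.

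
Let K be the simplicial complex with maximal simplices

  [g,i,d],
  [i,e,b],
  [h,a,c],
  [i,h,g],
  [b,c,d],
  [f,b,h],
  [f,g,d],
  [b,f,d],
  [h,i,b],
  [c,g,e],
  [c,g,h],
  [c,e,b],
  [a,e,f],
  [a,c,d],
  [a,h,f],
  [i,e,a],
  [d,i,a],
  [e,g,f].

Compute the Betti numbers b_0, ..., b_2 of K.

b_0 = 1, b_1 = 2, b_2 = 1.

Take the total order a < b < c < d < e < f < g < h < i on the vertex set. Then K (dimension 2) consists of the simplices:

  0-simplices (9): a, b, c, d, e, f, g, h, i
  1-simplices (27): ac, ad, ae, af, ah, ai, bc, bd, be, bf, bh, bi, cd, ce, cg, ch, df, dg, di, ef, eg, ei, fg, fh, gh, gi, hi
  2-simplices (18): acd, ach, adi, aef, aei, afh, bcd, bce, bdf, bei, bfh, bhi, ceg, cgh, dfg, dgi, efg, ghi

Hence C_0 ≅ Z^9, C_1 ≅ Z^27, C_2 ≅ Z^18.

∂_1: C_1 → C_0 sends each edge [p,q] (with p < q) to q − p. For instance
  ∂bh = h − b.
The resulting 9×27 matrix has rank 8, and its Smith normal form has invariant factors (1,1,1,1,1,1,1,1).

∂_2: C_2 → C_1 acts by ∂[p,q,r] = [q,r] − [p,r] + [p,q]. For instance
  ∂bcd = cd − bd + bc,
  ∂ach = ch − ah + ac.
This gives a 27×18 integer matrix of rank 17; reducing to Smith normal form yields diagonal entries (1,1,1,1,1,1,1,1,1,1,1,1,1,1,1,1,1).

Reading off H_k = ker ∂_k / im ∂_{k+1}:

  H_0: rank C_0 − rank ∂_1 = 9 − 8 = 1, and the invariant factors of ∂_1 are all 1, so H_0 = Z.
  H_1: rank ker ∂_1 − rank ∂_2 = (27 − 8) − 17 = 2, and the invariant factors of ∂_2 are all 1, so H_1 = Z^2.
  H_2: rank ker ∂_2 − rank ∂_3 = (18 − 17) − 0 = 1, and there is no ∂_3, so H_2 = Z.

As a check, the Euler characteristic is 9 − 27 + 18 = 0, which agrees with 1 − 2 + 1 = 0.

Hence the Betti numbers are b_0 = 1, b_1 = 2, b_2 = 1.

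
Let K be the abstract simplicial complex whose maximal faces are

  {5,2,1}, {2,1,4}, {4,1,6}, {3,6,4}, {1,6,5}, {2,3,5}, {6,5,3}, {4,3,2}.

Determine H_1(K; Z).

We work with the vertex ordering 1 < 2 < 3 < 4 < 5 < 6. The simplices of K, each written with vertices in increasing order, are:

  0-simplices (6): [1], [2], [3], [4], [5], [6]
  1-simplices (12): [1,2], [1,4], [1,5], [1,6], [2,3], [2,4], [2,5], [3,4], [3,5], [3,6], [4,6], [5,6]
  2-simplices (8): [1,2,4], [1,2,5], [1,4,6], [1,5,6], [2,3,4], [2,3,5], [3,4,6], [3,5,6]

giving chain groups C_0 ≅ Z^6, C_1 ≅ Z^12, C_2 ≅ Z^8.

Boundary ∂_1: C_1 → C_0 maps an edge to its endpoints' difference, ∂[p,q] = q − p. For instance
  ∂[2,3] = [3] − [2].
As a 6×12 matrix over Z this has rank 5, with invariant factors (1,1,1,1,1).

The boundary map ∂_2: C_2 → C_1 sends each 2-simplex [p,q,r] to [q,r] − [p,r] + [p,q]. For instance
  ∂[1,5,6] = [5,6] − [1,6] + [1,5],
  ∂[3,5,6] = [5,6] − [3,6] + [3,5].
This gives a 12×8 integer matrix of rank 7; reducing to Smith normal form yields diagonal entries (1,1,1,1,1,1,1).

From H_k ≅ ker(∂_k) / im(∂_{k+1}) we obtain:

  H_1: rank ker ∂_1 − rank ∂_2 = (12 − 5) − 7 = 0, and the invariant factors of ∂_2 are all 1, so H_1 = 0.

H_1 ≅ 0.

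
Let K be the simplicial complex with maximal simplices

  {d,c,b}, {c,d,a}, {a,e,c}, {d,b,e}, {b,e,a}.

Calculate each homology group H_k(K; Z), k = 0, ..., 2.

H_0 = Z,  H_1 = Z,  H_2 = 0.

Fix the vertex order a < b < c < d < e and write every simplex with vertices in increasing order. Then dim K = 2 and the simplices of K are:

  0-simplices (5): a, b, c, d, e
  1-simplices (10): ab, ac, ad, ae, bc, bd, be, cd, ce, de
  2-simplices (5): abe, acd, ace, bcd, bde

giving chain groups C_0 ≅ Z^5, C_1 ≅ Z^10, C_2 ≅ Z^5.

∂_1: C_1 → C_0 is given by ∂[p,q] = [q] − [p]. For instance
  ∂be = e − b.
This gives a 5×10 integer matrix of rank 4; reducing to Smith normal form yields diagonal entries (1,1,1,1).

∂_2: C_2 → C_1 sends each 2-simplex [p,q,r] to [q,r] − [p,r] + [p,q]. For instance
  ∂acd = cd − ad + ac,
  ∂bde = de − be + bd.
The resulting 10×5 matrix has rank 5, and its Smith normal form has invariant factors (1,1,1,1,1).

Reading off H_k = ker ∂_k / im ∂_{k+1}:

  H_0: rank C_0 − rank ∂_1 = 5 − 4 = 1, and the invariant factors of ∂_1 are all 1, so H_0 ≅ Z.
  H_1: rank ker ∂_1 − rank ∂_2 = (10 − 4) − 5 = 1, and the invariant factors of ∂_2 are all 1, so H_1 ≅ Z.
  H_2: rank ker ∂_2 − rank ∂_3 = (5 − 5) − 0 = 0, and there is no ∂_3, so H_2 ≅ 0.

As a check, the Euler characteristic is 5 − 10 + 5 = 0, which agrees with 1 − 1 + 0 = 0.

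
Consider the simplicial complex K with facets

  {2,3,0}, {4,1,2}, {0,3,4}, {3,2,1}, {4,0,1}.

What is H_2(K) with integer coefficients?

H_2 = 0.

We work with the vertex ordering 0 < 1 < 2 < 3 < 4. The simplices of K, each written with vertices in increasing order, are:

  0-simplices (5): [0], [1], [2], [3], [4]
  1-simplices (10): [0,1], [0,2], [0,3], [0,4], [1,2], [1,3], [1,4], [2,3], [2,4], [3,4]
  2-simplices (5): [0,1,4], [0,2,3], [0,3,4], [1,2,3], [1,2,4]

Hence C_0 ≅ Z^5, C_1 ≅ Z^10, C_2 ≅ Z^5.

∂_1: C_1 → C_0 maps an edge to its endpoints' difference, ∂[p,q] = q − p. For instance
  ∂[1,3] = [3] − [1].
This gives a 5×10 integer matrix of rank 4; reducing to Smith normal form yields diagonal entries (1,1,1,1).

The boundary map ∂_2: C_2 → C_1 maps a triangle to the signed sum of its edges. For instance
  ∂[0,3,4] = [3,4] − [0,4] + [0,3],
  ∂[1,2,3] = [2,3] − [1,3] + [1,2].
The resulting 10×5 matrix has rank 5, and its Smith normal form has invariant factors (1,1,1,1,1).

Now H_k = ker ∂_k / im ∂_{k+1}, so:

  H_2: rank ker ∂_2 − rank ∂_3 = (5 − 5) − 0 = 0, and there is no ∂_3, so H_2 = 0.

(K is a triangulation of the Möbius band.)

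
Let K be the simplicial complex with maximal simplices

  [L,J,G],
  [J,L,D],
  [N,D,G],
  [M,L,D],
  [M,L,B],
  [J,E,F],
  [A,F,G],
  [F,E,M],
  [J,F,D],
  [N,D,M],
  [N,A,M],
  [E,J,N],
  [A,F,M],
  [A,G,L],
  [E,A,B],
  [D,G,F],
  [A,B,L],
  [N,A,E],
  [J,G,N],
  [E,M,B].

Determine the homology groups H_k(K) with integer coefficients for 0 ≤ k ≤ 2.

Order the vertices as A < B < D < E < F < G < J < L < M < N. Listing each simplex with vertices in this order, K has dimension 2 with simplices:

  0-simplices (10): A, B, D, E, F, G, J, L, M, N
  1-simplices (30): AB, AE, AF, AG, AL, AM, AN, BE, BL, BM, DF, DG, DJ, DL, DM, DN, EF, EJ, EM, EN, FG, FJ, FM, GJ, GL, GN, JL, JN, LM, MN
  2-simplices (20): ABE, ABL, AEN, AFG, AFM, AGL, AMN, BEM, BLM, DFG, DFJ, DGN, DJL, DLM, DMN, EFJ, EFM, EJN, GJL, GJN

so the chain groups are C_0 ≅ Z^10, C_1 ≅ Z^30, C_2 ≅ Z^20.

Boundary ∂_1: C_1 → C_0 sends each edge [p,q] (with p < q) to q − p. For instance
  ∂DJ = J − D.
The 10×30 boundary matrix has rank 9 and Smith normal form diag(1,1,1,1,1,1,1,1,1).

Boundary ∂_2: C_2 → C_1 acts by ∂[p,q,r] = [q,r] − [p,r] + [p,q]. For instance
  ∂AEN = EN − AN + AE,
  ∂ABE = BE − AE + AB.
This gives a 30×20 integer matrix of rank 20; reducing to Smith normal form yields diagonal entries (1,1,1,1,1,1,1,1,1,1,1,1,1,1,1,1,1,1,1,2).

Reading off H_k = ker ∂_k / im ∂_{k+1}:

  H_0: rank C_0 − rank ∂_1 = 10 − 9 = 1, and the invariant factors of ∂_1 are all 1, so H_0 ≅ Z.
  H_1: rank ker ∂_1 − rank ∂_2 = (30 − 9) − 20 = 1, and ∂_2 has invariant factor 2 > 1, so H_1 ≅ Z ⊕ Z/2Z.
  H_2: rank ker ∂_2 − rank ∂_3 = (20 − 20) − 0 = 0, and there is no ∂_3, so H_2 ≅ 0.

As a check, the Euler characteristic is 10 − 30 + 20 = 0, which agrees with 1 − 1 + 0 = 0.

H_0 = Z,  H_1 = Z ⊕ Z/2Z,  H_2 = 0.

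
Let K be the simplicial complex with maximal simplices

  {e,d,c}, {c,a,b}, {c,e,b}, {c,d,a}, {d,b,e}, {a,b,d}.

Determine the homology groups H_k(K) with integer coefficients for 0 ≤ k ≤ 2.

Order the vertices as a < b < c < d < e. Listing each simplex with vertices in this order, K has dimension 2 with simplices:

  0-simplices (5): a, b, c, d, e
  1-simplices (9): ab, ac, ad, bc, bd, be, cd, ce, de
  2-simplices (6): abc, abd, acd, bce, bde, cde

so the chain groups are C_0 ≅ Z^5, C_1 ≅ Z^9, C_2 ≅ Z^6.

∂_1: C_1 → C_0 sends each edge [p,q] (with p < q) to q − p. For instance
  ∂ce = e − c.
The 5×9 boundary matrix has rank 4 and Smith normal form diag(1,1,1,1).

Boundary ∂_2: C_2 → C_1 sends each 2-simplex [p,q,r] to [q,r] − [p,r] + [p,q]. For instance
  ∂abd = bd − ad + ab,
  ∂bce = ce − be + bc.
This gives a 9×6 integer matrix of rank 5; reducing to Smith normal form yields diagonal entries (1,1,1,1,1).

From H_k ≅ ker(∂_k) / im(∂_{k+1}) we obtain:

  H_0: rank C_0 − rank ∂_1 = 5 − 4 = 1, and the invariant factors of ∂_1 are all 1, so H_0 = Z.
  H_1: rank ker ∂_1 − rank ∂_2 = (9 − 4) − 5 = 0, and the invariant factors of ∂_2 are all 1, so H_1 = 0.
  H_2: rank ker ∂_2 − rank ∂_3 = (6 − 5) − 0 = 1, and there is no ∂_3, so H_2 = Z.

H_0 = Z,  H_1 = 0,  H_2 = Z.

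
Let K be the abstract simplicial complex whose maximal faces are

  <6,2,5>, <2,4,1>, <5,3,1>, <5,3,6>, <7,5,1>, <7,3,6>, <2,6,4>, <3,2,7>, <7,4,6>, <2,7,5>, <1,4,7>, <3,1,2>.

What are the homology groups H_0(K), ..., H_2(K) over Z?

H_0 = Z,  H_1 = Z/2,  H_2 = 0.

Fix the vertex order 1 < 2 < 3 < 4 < 5 < 6 < 7 and write every simplex with vertices in increasing order. Then dim K = 2 and the simplices of K are:

  0-simplices (7): [1], [2], [3], [4], [5], [6], [7]
  1-simplices (18): [1,2], [1,3], [1,4], [1,5], [1,7], [2,3], [2,4], [2,5], [2,6], [2,7], [3,5], [3,6], [3,7], [4,6], [4,7], [5,6], [5,7], [6,7]
  2-simplices (12): [1,2,3], [1,2,4], [1,3,5], [1,4,7], [1,5,7], [2,3,7], [2,4,6], [2,5,6], [2,5,7], [3,5,6], [3,6,7], [4,6,7]

giving chain groups C_0 ≅ Z^7, C_1 ≅ Z^18, C_2 ≅ Z^12.

Boundary ∂_1: C_1 → C_0 is given by ∂[p,q] = [q] − [p]. For instance
  ∂[3,6] = [6] − [3].
The 7×18 boundary matrix has rank 6 and Smith normal form diag(1,1,1,1,1,1).

Boundary ∂_2: C_2 → C_1 sends each 2-simplex [p,q,r] to [q,r] − [p,r] + [p,q]. For instance
  ∂[1,5,7] = [5,7] − [1,7] + [1,5],
  ∂[1,3,5] = [3,5] − [1,5] + [1,3].
This gives a 18×12 integer matrix of rank 12; reducing to Smith normal form yields diagonal entries (1,1,1,1,1,1,1,1,1,1,1,2).

From H_k ≅ ker(∂_k) / im(∂_{k+1}) we obtain:

  H_0: rank C_0 − rank ∂_1 = 7 − 6 = 1, and the invariant factors of ∂_1 are all 1, so H_0 = Z.
  H_1: rank ker ∂_1 − rank ∂_2 = (18 − 6) − 12 = 0, and ∂_2 has invariant factor 2 > 1, so H_1 = Z/2.
  H_2: rank ker ∂_2 − rank ∂_3 = (12 − 12) − 0 = 0, and there is no ∂_3, so H_2 = 0.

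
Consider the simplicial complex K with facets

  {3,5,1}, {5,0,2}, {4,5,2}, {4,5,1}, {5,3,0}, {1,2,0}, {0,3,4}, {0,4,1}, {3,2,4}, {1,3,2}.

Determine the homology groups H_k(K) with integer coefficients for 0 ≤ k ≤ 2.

H_0 ≅ Z,  H_1 ≅ Z/2,  H_2 = 0.

We work with the vertex ordering 0 < 1 < 2 < 3 < 4 < 5. The simplices of K, each written with vertices in increasing order, are:

  0-simplices (6): [0], [1], [2], [3], [4], [5]
  1-simplices (15): [0,1], [0,2], [0,3], [0,4], [0,5], [1,2], [1,3], [1,4], [1,5], [2,3], [2,4], [2,5], [3,4], [3,5], [4,5]
  2-simplices (10): [0,1,2], [0,1,4], [0,2,5], [0,3,4], [0,3,5], [1,2,3], [1,3,5], [1,4,5], [2,3,4], [2,4,5]

Hence C_0 ≅ Z^6, C_1 ≅ Z^15, C_2 ≅ Z^10.

Boundary ∂_1: C_1 → C_0 sends each edge [p,q] (with p < q) to q − p. For instance
  ∂[2,5] = [5] − [2].
The resulting 6×15 matrix has rank 5, and its Smith normal form has invariant factors (1,1,1,1,1).

∂_2: C_2 → C_1 acts by ∂[p,q,r] = [q,r] − [p,r] + [p,q]. For instance
  ∂[0,3,4] = [3,4] − [0,4] + [0,3],
  ∂[1,4,5] = [4,5] − [1,5] + [1,4].
This gives a 15×10 integer matrix of rank 10; reducing to Smith normal form yields diagonal entries (1,1,1,1,1,1,1,1,1,2).

Reading off H_k = ker ∂_k / im ∂_{k+1}:

  H_0: rank C_0 − rank ∂_1 = 6 − 5 = 1, and the invariant factors of ∂_1 are all 1, so H_0 = Z.
  H_1: rank ker ∂_1 − rank ∂_2 = (15 − 5) − 10 = 0, and ∂_2 has invariant factor 2 > 1, so H_1 = Z/2.
  H_2: rank ker ∂_2 − rank ∂_3 = (10 − 10) − 0 = 0, and there is no ∂_3, so H_2 = 0.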